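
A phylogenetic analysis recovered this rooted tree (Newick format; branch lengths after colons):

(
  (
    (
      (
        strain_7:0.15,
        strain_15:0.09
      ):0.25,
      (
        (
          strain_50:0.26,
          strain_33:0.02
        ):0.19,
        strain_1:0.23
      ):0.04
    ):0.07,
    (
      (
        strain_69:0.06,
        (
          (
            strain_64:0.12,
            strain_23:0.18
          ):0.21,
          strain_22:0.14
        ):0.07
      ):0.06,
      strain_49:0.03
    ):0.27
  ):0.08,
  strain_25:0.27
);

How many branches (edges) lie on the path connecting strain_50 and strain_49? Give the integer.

The MRCA of strain_50 and strain_49 is the node subtending (((strain_7,strain_15),((strain_50,strain_33),strain_1)),((strain_69,((strain_64,strain_23),strain_22)),strain_49)).
From strain_50 up to that node: 4 branches. From strain_49 up to the same node: 2 branches. Total: 4 + 2 = 6.

6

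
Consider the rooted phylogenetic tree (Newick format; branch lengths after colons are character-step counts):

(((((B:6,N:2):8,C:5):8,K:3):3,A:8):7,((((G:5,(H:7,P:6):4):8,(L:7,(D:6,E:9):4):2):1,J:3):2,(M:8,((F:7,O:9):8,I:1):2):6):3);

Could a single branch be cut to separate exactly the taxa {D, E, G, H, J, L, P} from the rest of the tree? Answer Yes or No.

The most recent common ancestor of these taxa subtends (((G,(H,P)),(L,(D,E))),J).
That clade has exactly 7 tips — every listed taxon and nothing else — so the group is monophyletic.

Yes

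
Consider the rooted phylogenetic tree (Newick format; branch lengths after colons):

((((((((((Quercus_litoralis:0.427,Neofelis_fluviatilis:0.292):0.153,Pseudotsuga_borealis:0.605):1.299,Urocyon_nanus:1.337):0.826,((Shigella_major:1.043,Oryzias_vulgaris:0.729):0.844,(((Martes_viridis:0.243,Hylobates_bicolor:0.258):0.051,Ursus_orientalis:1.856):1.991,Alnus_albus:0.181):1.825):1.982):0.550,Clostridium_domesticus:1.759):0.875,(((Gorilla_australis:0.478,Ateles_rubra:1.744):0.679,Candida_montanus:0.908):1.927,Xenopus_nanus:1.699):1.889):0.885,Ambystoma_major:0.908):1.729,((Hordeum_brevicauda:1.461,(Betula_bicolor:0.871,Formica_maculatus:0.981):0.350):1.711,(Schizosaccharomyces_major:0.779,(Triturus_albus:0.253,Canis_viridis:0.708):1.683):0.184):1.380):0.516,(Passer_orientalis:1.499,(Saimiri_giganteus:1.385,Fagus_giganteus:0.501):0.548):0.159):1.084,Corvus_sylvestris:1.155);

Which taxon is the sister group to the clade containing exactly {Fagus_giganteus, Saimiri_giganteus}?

The clade containing exactly {Fagus_giganteus, Saimiri_giganteus} attaches to the tree at the node subtending (Passer_orientalis,(Saimiri_giganteus,Fagus_giganteus)).
The other lineage descending from that same node — the sister group — is the single tip Passer_orientalis.

Passer_orientalis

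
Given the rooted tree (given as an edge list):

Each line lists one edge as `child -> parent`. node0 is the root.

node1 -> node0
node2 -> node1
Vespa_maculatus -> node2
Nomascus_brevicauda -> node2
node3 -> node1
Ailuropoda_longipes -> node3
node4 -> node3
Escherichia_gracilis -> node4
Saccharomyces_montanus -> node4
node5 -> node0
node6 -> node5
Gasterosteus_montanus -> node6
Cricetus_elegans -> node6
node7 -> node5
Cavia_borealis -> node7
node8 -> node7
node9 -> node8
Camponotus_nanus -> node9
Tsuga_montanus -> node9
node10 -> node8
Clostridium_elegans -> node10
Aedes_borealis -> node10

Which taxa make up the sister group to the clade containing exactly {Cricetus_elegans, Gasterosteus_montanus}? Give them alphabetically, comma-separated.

The clade containing exactly {Cricetus_elegans, Gasterosteus_montanus} attaches to the tree at the node subtending ((Gasterosteus_montanus,Cricetus_elegans),(Cavia_borealis,((Camponotus_nanus,Tsuga_montanus),(Clostridium_elegans,Aedes_borealis)))).
The other lineage descending from that same node — the sister group — is (Cavia_borealis,((Camponotus_nanus,Tsuga_montanus),(Clostridium_elegans,Aedes_borealis))); its 5 tips in alphabetical order are the answer.

Aedes_borealis, Camponotus_nanus, Cavia_borealis, Clostridium_elegans, Tsuga_montanus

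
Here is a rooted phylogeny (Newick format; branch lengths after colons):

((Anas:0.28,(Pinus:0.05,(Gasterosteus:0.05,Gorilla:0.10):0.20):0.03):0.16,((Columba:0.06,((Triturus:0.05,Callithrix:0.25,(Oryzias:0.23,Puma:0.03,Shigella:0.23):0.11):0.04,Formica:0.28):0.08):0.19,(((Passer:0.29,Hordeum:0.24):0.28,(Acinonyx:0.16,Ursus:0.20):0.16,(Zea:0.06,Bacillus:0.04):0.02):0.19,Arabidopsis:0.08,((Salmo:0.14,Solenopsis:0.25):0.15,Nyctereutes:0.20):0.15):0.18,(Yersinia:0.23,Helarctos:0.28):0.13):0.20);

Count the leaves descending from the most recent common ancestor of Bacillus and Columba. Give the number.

The MRCA of Bacillus and Columba is the node subtending ((Columba,((Triturus,Callithrix,(Oryzias,Puma,Shigella)),Formica)),(((Passer,Hordeum),(Acinonyx,Ursus),(Zea,Bacillus)),Arabidopsis,((Salmo,Solenopsis),Nyctereutes)),(Yersinia,Helarctos)).
That clade contains 19 terminal taxa: Acinonyx, Arabidopsis, Bacillus, Callithrix, Columba, Formica, Helarctos, Hordeum, Nyctereutes, Oryzias, Passer, Puma, Salmo, Shigella, Solenopsis, Triturus, Ursus, Yersinia, Zea.

19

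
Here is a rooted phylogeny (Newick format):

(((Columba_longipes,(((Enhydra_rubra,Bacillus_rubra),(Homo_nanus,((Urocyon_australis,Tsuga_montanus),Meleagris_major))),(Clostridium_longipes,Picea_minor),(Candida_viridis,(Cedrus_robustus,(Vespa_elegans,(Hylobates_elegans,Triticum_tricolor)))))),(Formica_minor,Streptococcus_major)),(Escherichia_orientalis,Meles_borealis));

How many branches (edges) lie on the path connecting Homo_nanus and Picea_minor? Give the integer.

5

The MRCA of Homo_nanus and Picea_minor is the node subtending (((Enhydra_rubra,Bacillus_rubra),(Homo_nanus,((Urocyon_australis,Tsuga_montanus),Meleagris_major))),(Clostridium_longipes,Picea_minor),(Candida_viridis,(Cedrus_robustus,(Vespa_elegans,(Hylobates_elegans,Triticum_tricolor))))).
From Homo_nanus up to that node: 3 branches. From Picea_minor up to the same node: 2 branches. Total: 3 + 2 = 5.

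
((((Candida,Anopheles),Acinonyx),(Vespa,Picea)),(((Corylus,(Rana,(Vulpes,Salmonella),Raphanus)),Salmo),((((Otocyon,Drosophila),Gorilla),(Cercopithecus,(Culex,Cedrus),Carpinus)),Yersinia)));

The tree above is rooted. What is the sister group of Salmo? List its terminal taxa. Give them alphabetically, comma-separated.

Corylus, Rana, Raphanus, Salmonella, Vulpes

Salmo attaches to the tree at the node subtending ((Corylus,(Rana,(Vulpes,Salmonella),Raphanus)),Salmo).
The other lineage descending from that same node — the sister group — is (Corylus,(Rana,(Vulpes,Salmonella),Raphanus)); its 5 tips in alphabetical order are the answer.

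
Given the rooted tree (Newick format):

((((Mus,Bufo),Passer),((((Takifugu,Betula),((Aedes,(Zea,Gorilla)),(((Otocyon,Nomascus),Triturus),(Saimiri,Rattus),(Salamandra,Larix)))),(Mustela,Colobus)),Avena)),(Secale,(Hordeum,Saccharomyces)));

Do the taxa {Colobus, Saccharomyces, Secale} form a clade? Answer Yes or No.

No

The MRCA of the listed taxa is the root, so the smallest clade containing them is the whole tree.
That clade also contains Aedes, Avena, Betula, Bufo, Gorilla, Hordeum, Larix, Mus, Mustela, Nomascus, Otocyon, Passer, Rattus, Saimiri, Salamandra, Takifugu, Triturus, Zea, which are not in the proposed group, so the group is not monophyletic.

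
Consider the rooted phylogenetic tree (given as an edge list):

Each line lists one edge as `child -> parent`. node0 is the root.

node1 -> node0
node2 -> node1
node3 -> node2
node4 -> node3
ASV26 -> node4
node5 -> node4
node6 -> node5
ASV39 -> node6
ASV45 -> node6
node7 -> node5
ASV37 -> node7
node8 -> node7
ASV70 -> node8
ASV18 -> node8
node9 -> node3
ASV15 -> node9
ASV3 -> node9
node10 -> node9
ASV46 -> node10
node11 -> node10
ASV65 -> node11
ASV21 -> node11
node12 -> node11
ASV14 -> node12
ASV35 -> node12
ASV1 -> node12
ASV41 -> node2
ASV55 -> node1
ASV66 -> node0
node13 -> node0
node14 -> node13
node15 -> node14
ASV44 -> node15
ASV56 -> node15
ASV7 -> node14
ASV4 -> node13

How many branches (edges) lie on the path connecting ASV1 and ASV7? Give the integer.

11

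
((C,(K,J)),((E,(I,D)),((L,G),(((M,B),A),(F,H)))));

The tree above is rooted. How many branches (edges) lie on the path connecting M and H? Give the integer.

5

The MRCA of M and H is the node subtending (((M,B),A),(F,H)).
From M up to that node: 3 branches. From H up to the same node: 2 branches. Total: 3 + 2 = 5.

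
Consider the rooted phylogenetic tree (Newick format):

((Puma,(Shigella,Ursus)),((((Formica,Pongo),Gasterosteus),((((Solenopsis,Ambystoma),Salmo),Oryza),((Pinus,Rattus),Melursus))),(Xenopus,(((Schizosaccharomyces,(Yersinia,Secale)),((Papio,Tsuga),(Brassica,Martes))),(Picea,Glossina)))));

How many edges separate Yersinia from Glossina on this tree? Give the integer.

6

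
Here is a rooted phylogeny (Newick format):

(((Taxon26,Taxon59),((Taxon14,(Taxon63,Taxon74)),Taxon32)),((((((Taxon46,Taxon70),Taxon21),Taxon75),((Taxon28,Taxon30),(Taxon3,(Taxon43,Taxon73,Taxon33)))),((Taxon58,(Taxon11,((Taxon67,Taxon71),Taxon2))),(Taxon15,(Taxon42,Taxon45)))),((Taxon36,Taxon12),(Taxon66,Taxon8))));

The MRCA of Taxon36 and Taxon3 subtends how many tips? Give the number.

The MRCA of Taxon36 and Taxon3 is the node subtending ((((((Taxon46,Taxon70),Taxon21),Taxon75),((Taxon28,Taxon30),(Taxon3,(Taxon43,Taxon73,Taxon33)))),((Taxon58,(Taxon11,((Taxon67,Taxon71),Taxon2))),(Taxon15,(Taxon42,Taxon45)))),((Taxon36,Taxon12),(Taxon66,Taxon8))).
That clade contains 22 terminal taxa: Taxon11, Taxon12, Taxon15, Taxon2, Taxon21, Taxon28, Taxon3, Taxon30, Taxon33, Taxon36, Taxon42, Taxon43, Taxon45, Taxon46, Taxon58, Taxon66, Taxon67, Taxon70, Taxon71, Taxon73, Taxon75, Taxon8.

22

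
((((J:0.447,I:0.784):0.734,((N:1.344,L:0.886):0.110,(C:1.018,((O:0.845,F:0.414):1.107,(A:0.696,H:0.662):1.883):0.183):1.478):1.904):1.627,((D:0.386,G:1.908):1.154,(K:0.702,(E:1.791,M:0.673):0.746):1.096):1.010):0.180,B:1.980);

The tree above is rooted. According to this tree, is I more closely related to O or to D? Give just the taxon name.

The MRCA of I and O subtends ((J,I),((N,L),(C,((O,F),(A,H))))) (9 taxa).
The MRCA of I and D subtends (((J,I),((N,L),(C,((O,F),(A,H))))),((D,G),(K,(E,M)))) (14 taxa).
The first is nested inside the second, so I shares a more recent common ancestor with O.

O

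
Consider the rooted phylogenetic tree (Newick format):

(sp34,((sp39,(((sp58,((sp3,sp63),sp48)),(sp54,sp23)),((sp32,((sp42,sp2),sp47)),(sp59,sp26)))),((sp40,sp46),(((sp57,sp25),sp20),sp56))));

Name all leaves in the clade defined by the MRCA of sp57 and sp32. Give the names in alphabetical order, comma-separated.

sp2, sp20, sp23, sp25, sp26, sp3, sp32, sp39, sp40, sp42, sp46, sp47, sp48, sp54, sp56, sp57, sp58, sp59, sp63

Tracing sp57: it sits inside (sp57,sp25).
Tracing sp32: it sits inside (sp32,((sp42,sp2),sp47)).
The smallest clade enclosing both is ((sp39,(((sp58,((sp3,sp63),sp48)),(sp54,sp23)),((sp32,((sp42,sp2),sp47)),(sp59,sp26)))),((sp40,sp46),(((sp57,sp25),sp20),sp56))); the answer is its 19 terminal taxa in alphabetical order.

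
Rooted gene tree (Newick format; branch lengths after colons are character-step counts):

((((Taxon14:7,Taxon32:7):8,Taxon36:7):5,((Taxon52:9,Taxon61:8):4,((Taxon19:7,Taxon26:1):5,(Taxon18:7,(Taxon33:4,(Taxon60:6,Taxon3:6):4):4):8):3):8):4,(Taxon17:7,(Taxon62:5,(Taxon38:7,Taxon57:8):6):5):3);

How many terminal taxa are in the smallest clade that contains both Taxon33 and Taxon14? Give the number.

11

The MRCA of Taxon33 and Taxon14 is the node subtending (((Taxon14,Taxon32),Taxon36),((Taxon52,Taxon61),((Taxon19,Taxon26),(Taxon18,(Taxon33,(Taxon60,Taxon3)))))).
That clade contains 11 terminal taxa: Taxon14, Taxon18, Taxon19, Taxon26, Taxon3, Taxon32, Taxon33, Taxon36, Taxon52, Taxon60, Taxon61.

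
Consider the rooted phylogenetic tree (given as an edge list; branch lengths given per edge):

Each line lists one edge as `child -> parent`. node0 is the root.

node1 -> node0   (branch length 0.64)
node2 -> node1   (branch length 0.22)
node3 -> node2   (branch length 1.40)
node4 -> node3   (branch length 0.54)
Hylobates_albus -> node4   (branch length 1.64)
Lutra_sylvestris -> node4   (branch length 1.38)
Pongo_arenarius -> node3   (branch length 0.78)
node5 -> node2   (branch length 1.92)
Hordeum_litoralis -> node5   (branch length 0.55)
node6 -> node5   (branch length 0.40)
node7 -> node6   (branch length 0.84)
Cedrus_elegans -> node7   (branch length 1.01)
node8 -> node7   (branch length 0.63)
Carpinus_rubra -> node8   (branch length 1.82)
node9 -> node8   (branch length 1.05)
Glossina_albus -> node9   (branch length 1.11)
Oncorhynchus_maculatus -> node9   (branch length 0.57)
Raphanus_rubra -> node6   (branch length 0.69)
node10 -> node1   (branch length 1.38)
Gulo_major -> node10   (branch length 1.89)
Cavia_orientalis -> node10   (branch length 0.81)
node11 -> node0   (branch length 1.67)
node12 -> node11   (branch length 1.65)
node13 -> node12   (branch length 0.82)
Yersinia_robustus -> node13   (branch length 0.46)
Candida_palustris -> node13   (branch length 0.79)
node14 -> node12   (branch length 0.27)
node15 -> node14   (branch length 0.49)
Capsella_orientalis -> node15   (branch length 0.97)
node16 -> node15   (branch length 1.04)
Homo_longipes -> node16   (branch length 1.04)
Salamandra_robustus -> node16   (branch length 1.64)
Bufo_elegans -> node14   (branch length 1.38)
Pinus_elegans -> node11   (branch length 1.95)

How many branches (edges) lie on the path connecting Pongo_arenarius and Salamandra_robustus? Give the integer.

10

The MRCA of Pongo_arenarius and Salamandra_robustus is the root of the tree.
From Pongo_arenarius up to that node: 4 branches. From Salamandra_robustus up to the same node: 6 branches. Total: 4 + 6 = 10.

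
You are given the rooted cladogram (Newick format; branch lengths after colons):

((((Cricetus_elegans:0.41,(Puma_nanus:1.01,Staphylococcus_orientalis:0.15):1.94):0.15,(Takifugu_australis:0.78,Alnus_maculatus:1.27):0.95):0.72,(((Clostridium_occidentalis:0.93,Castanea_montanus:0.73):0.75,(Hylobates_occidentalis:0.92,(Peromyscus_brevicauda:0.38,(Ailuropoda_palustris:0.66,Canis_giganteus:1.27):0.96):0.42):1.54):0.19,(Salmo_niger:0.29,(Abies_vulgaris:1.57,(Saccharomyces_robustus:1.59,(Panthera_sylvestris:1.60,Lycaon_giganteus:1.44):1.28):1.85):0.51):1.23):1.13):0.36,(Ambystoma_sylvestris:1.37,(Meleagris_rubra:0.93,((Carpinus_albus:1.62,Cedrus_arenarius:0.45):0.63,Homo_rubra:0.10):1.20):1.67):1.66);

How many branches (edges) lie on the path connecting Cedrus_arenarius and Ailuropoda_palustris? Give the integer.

The MRCA of Cedrus_arenarius and Ailuropoda_palustris is the root of the tree.
From Cedrus_arenarius up to that node: 5 branches. From Ailuropoda_palustris up to the same node: 7 branches. Total: 5 + 7 = 12.

12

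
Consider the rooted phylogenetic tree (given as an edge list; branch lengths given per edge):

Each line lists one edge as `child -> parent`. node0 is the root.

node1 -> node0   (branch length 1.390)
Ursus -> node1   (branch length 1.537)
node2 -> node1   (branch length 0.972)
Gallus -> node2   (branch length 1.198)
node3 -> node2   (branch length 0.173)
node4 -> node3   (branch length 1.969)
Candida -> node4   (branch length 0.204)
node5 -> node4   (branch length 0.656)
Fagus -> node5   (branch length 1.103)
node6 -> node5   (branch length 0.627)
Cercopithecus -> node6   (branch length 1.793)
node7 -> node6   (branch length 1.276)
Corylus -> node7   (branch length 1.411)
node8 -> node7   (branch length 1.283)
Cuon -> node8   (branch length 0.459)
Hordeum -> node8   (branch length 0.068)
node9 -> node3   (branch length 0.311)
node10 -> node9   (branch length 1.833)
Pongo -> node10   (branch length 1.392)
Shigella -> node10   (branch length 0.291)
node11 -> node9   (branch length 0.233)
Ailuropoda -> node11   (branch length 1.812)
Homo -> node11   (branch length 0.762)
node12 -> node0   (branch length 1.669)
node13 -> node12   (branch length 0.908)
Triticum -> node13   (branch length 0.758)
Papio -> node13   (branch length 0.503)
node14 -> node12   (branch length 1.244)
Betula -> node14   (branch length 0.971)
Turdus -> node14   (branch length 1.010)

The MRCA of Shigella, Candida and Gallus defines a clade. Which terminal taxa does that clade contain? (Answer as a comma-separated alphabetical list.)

Ailuropoda, Candida, Cercopithecus, Corylus, Cuon, Fagus, Gallus, Homo, Hordeum, Pongo, Shigella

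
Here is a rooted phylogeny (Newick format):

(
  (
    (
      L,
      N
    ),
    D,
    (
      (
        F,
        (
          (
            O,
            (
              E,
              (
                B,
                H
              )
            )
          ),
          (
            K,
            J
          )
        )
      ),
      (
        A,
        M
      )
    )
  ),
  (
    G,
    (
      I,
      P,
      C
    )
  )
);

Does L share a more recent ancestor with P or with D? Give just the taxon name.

The MRCA of L and D subtends ((L,N),D,((F,((O,(E,(B,H))),(K,J))),(A,M))) (12 taxa).
The MRCA of L and P is the root, subtending the entire tree (16 taxa).
The first is nested inside the second, so L shares a more recent common ancestor with D.

D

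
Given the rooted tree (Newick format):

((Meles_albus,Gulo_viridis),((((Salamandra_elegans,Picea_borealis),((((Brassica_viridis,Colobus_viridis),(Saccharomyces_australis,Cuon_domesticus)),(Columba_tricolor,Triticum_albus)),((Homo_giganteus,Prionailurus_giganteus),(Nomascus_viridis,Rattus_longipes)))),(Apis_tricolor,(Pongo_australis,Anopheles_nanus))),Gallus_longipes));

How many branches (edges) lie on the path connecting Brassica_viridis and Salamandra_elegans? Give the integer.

The MRCA of Brassica_viridis and Salamandra_elegans is the node subtending ((Salamandra_elegans,Picea_borealis),((((Brassica_viridis,Colobus_viridis),(Saccharomyces_australis,Cuon_domesticus)),(Columba_tricolor,Triticum_albus)),((Homo_giganteus,Prionailurus_giganteus),(Nomascus_viridis,Rattus_longipes)))).
From Brassica_viridis up to that node: 5 branches. From Salamandra_elegans up to the same node: 2 branches. Total: 5 + 2 = 7.

7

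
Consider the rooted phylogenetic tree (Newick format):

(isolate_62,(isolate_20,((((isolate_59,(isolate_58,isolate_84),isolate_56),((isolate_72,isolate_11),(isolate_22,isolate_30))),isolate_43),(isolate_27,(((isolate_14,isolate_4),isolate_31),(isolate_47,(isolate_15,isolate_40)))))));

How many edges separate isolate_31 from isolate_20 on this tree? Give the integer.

The MRCA of isolate_31 and isolate_20 is the node subtending (isolate_20,((((isolate_59,(isolate_58,isolate_84),isolate_56),((isolate_72,isolate_11),(isolate_22,isolate_30))),isolate_43),(isolate_27,(((isolate_14,isolate_4),isolate_31),(isolate_47,(isolate_15,isolate_40)))))).
From isolate_31 up to that node: 5 branches. From isolate_20 up to the same node: 1 branch. Total: 5 + 1 = 6.

6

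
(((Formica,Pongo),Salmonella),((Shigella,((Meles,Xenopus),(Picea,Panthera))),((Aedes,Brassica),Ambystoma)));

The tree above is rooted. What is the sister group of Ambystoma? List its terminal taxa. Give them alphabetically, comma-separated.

Ambystoma attaches to the tree at the node subtending ((Aedes,Brassica),Ambystoma).
The other lineage descending from that same node — the sister group — is (Aedes,Brassica); its 2 tips in alphabetical order are the answer.

Aedes, Brassica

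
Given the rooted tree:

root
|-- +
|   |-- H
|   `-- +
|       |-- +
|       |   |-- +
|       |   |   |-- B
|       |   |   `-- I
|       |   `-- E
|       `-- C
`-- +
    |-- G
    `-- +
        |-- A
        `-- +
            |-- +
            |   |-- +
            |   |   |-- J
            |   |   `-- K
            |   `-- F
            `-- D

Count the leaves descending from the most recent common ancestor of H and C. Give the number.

5

The MRCA of H and C is the node subtending (H,(((B,I),E),C)).
That clade contains 5 terminal taxa: B, C, E, H, I.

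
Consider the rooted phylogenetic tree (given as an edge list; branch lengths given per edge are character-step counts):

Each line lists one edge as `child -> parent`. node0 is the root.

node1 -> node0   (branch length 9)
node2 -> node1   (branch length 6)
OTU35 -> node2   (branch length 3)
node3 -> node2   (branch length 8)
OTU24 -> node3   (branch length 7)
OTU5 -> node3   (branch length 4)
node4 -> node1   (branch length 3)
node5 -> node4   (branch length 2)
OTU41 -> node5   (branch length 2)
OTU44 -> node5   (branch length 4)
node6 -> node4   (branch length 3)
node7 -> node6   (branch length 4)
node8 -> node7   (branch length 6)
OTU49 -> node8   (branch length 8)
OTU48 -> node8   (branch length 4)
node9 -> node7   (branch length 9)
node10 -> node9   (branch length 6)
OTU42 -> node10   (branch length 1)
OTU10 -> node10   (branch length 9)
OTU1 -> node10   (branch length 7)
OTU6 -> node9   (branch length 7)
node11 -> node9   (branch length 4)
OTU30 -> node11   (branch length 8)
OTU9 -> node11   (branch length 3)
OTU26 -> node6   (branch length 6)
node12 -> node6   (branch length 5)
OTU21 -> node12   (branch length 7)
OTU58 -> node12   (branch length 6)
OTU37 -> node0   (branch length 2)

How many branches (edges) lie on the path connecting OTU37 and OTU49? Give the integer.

The MRCA of OTU37 and OTU49 is the root of the tree.
From OTU37 up to that node: 1 branch. From OTU49 up to the same node: 6 branches. Total: 1 + 6 = 7.

7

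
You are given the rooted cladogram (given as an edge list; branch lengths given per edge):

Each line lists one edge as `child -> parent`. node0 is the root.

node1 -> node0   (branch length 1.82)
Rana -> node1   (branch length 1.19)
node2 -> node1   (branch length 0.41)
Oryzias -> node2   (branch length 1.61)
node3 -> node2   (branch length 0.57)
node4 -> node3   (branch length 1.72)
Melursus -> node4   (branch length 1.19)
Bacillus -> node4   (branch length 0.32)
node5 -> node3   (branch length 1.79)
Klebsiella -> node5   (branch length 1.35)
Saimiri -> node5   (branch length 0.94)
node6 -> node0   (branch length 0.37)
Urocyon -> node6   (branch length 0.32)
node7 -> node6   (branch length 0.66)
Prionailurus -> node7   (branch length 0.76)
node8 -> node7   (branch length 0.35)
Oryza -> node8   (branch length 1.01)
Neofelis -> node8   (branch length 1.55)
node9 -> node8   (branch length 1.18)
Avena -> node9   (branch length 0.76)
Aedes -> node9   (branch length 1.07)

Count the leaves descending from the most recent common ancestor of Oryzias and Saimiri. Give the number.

5

The MRCA of Oryzias and Saimiri is the node subtending (Oryzias,((Melursus,Bacillus),(Klebsiella,Saimiri))).
That clade contains 5 terminal taxa: Bacillus, Klebsiella, Melursus, Oryzias, Saimiri.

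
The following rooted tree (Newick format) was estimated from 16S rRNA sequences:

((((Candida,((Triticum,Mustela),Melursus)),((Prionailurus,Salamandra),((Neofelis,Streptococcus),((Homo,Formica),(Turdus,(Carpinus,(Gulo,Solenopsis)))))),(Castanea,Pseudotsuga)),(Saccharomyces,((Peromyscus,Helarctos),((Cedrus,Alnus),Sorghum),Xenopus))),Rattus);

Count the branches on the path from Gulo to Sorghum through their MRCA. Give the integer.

The MRCA of Gulo and Sorghum is the node subtending (((Candida,((Triticum,Mustela),Melursus)),((Prionailurus,Salamandra),((Neofelis,Streptococcus),((Homo,Formica),(Turdus,(Carpinus,(Gulo,Solenopsis)))))),(Castanea,Pseudotsuga)),(Saccharomyces,((Peromyscus,Helarctos),((Cedrus,Alnus),Sorghum),Xenopus))).
From Gulo up to that node: 8 branches. From Sorghum up to the same node: 4 branches. Total: 8 + 4 = 12.

12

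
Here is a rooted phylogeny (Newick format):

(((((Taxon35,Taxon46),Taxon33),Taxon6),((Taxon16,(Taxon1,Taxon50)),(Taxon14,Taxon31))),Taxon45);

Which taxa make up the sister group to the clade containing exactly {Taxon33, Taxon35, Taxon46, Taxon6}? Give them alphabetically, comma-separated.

Taxon1, Taxon14, Taxon16, Taxon31, Taxon50

The clade containing exactly {Taxon33, Taxon35, Taxon46, Taxon6} attaches to the tree at the node subtending ((((Taxon35,Taxon46),Taxon33),Taxon6),((Taxon16,(Taxon1,Taxon50)),(Taxon14,Taxon31))).
The other lineage descending from that same node — the sister group — is ((Taxon16,(Taxon1,Taxon50)),(Taxon14,Taxon31)); its 5 tips in alphabetical order are the answer.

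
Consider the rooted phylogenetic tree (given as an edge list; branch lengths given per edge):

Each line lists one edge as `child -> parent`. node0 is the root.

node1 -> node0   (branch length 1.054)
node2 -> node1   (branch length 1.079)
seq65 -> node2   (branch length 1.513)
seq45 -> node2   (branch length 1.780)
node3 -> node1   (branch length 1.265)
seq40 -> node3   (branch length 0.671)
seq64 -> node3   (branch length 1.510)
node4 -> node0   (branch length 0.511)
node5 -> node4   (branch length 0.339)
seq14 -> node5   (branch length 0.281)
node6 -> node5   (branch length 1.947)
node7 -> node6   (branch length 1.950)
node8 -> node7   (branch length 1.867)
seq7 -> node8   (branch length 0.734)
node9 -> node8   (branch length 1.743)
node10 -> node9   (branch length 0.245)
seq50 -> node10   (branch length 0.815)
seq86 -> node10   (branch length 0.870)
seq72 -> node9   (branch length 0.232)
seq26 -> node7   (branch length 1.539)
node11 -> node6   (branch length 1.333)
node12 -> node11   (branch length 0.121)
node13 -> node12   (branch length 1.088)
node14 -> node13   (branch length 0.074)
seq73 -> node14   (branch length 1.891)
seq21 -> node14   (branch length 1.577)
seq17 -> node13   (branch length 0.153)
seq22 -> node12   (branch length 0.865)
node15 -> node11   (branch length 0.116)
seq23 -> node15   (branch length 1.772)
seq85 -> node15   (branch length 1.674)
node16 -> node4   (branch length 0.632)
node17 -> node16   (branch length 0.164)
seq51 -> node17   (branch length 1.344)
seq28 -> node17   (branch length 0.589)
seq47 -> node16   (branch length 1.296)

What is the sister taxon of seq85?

seq85 attaches to the tree at the node subtending (seq23,seq85).
The other lineage descending from that same node — the sister group — is the single tip seq23.

seq23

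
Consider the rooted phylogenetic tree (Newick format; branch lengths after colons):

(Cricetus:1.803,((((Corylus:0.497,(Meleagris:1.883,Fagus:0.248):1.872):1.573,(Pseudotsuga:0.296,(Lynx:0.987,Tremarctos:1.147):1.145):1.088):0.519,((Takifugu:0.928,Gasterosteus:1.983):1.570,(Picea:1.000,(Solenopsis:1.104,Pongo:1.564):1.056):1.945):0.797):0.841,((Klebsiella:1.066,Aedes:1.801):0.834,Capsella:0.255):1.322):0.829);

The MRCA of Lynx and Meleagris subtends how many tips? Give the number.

6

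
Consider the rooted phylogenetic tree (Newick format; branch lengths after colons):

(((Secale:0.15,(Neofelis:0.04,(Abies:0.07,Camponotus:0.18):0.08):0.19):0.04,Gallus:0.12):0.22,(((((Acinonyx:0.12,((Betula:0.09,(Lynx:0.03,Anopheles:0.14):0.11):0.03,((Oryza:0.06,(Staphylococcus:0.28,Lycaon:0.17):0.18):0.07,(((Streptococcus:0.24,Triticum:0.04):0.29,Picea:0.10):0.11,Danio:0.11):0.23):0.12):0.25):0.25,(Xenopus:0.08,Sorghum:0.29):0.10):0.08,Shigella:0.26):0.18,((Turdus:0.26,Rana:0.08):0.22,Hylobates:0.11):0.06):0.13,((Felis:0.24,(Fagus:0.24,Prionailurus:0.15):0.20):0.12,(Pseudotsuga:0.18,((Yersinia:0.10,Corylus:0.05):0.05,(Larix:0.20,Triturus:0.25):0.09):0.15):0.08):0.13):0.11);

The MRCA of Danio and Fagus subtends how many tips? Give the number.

The MRCA of Danio and Fagus is the node subtending (((((Acinonyx,((Betula,(Lynx,Anopheles)),((Oryza,(Staphylococcus,Lycaon)),(((Streptococcus,Triticum),Picea),Danio)))),(Xenopus,Sorghum)),Shigella),((Turdus,Rana),Hylobates)),((Felis,(Fagus,Prionailurus)),(Pseudotsuga,((Yersinia,Corylus),(Larix,Triturus))))).
That clade contains 25 terminal taxa: Acinonyx, Anopheles, Betula, Corylus, Danio, Fagus, Felis, Hylobates, Larix, Lycaon, Lynx, Oryza, Picea, Prionailurus, Pseudotsuga, Rana, Shigella, Sorghum, Staphylococcus, Streptococcus, Triticum, Triturus, Turdus, Xenopus, Yersinia.

25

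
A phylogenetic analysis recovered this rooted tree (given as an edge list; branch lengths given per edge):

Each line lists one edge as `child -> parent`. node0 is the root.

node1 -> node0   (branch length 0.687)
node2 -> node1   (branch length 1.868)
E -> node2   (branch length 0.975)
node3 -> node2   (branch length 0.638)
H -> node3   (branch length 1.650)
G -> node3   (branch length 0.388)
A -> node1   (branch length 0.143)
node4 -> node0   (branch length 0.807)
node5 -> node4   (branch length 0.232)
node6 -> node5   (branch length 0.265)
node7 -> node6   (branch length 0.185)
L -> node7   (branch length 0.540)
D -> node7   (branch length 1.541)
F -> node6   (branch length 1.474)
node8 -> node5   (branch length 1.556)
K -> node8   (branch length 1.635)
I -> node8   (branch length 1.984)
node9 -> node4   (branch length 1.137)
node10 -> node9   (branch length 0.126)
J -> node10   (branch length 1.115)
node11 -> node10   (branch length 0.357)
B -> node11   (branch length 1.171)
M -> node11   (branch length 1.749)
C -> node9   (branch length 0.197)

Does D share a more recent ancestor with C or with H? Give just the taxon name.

C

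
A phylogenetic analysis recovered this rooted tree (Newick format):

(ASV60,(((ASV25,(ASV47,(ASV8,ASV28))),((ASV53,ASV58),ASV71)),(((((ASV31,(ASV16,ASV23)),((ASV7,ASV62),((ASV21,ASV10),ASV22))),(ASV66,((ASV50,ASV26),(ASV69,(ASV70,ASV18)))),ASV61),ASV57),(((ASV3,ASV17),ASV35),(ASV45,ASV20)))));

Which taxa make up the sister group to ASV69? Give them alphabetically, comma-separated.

ASV69 attaches to the tree at the node subtending (ASV69,(ASV70,ASV18)).
The other lineage descending from that same node — the sister group — is (ASV70,ASV18); its 2 tips in alphabetical order are the answer.

ASV18, ASV70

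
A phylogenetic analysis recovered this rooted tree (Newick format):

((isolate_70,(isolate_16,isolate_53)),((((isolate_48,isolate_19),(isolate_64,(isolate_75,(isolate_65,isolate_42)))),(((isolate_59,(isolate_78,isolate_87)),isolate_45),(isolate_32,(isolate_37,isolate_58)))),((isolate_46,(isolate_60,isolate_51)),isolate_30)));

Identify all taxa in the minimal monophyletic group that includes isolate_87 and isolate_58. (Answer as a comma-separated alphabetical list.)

isolate_32, isolate_37, isolate_45, isolate_58, isolate_59, isolate_78, isolate_87

Tracing isolate_87: it sits inside (isolate_78,isolate_87).
Tracing isolate_58: it sits inside (isolate_37,isolate_58).
The smallest clade enclosing both is (((isolate_59,(isolate_78,isolate_87)),isolate_45),(isolate_32,(isolate_37,isolate_58))); the answer is its 7 terminal taxa in alphabetical order.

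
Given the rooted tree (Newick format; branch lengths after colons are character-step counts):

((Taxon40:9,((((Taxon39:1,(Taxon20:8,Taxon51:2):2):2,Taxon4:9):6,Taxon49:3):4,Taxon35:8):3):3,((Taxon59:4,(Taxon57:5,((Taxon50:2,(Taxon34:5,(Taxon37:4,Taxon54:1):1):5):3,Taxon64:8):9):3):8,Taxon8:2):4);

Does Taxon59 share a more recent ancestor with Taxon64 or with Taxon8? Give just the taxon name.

The MRCA of Taxon59 and Taxon64 subtends (Taxon59,(Taxon57,((Taxon50,(Taxon34,(Taxon37,Taxon54))),Taxon64))) (7 taxa).
The MRCA of Taxon59 and Taxon8 subtends ((Taxon59,(Taxon57,((Taxon50,(Taxon34,(Taxon37,Taxon54))),Taxon64))),Taxon8) (8 taxa).
The first is nested inside the second, so Taxon59 shares a more recent common ancestor with Taxon64.

Taxon64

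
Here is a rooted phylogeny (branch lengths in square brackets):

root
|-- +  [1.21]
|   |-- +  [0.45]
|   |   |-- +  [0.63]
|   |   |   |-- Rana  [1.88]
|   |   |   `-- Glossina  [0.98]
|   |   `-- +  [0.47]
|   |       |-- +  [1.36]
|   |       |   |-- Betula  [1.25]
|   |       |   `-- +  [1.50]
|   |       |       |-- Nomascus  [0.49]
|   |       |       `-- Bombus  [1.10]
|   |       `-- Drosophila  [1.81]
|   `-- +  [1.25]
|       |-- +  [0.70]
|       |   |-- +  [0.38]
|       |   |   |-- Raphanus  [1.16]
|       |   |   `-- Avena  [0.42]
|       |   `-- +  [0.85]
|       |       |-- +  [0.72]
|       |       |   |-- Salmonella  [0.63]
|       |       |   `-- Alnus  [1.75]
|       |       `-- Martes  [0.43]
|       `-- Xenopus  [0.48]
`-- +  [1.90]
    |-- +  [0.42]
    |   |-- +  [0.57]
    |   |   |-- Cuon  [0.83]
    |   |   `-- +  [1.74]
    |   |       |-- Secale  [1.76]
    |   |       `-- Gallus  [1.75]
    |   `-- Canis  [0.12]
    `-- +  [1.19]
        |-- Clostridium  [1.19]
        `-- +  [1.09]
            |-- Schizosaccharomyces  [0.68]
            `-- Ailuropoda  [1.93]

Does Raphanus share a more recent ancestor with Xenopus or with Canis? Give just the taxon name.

Xenopus

The MRCA of Raphanus and Xenopus subtends (((Raphanus,Avena),((Salmonella,Alnus),Martes)),Xenopus) (6 taxa).
The MRCA of Raphanus and Canis is the root, subtending the entire tree (19 taxa).
The first is nested inside the second, so Raphanus shares a more recent common ancestor with Xenopus.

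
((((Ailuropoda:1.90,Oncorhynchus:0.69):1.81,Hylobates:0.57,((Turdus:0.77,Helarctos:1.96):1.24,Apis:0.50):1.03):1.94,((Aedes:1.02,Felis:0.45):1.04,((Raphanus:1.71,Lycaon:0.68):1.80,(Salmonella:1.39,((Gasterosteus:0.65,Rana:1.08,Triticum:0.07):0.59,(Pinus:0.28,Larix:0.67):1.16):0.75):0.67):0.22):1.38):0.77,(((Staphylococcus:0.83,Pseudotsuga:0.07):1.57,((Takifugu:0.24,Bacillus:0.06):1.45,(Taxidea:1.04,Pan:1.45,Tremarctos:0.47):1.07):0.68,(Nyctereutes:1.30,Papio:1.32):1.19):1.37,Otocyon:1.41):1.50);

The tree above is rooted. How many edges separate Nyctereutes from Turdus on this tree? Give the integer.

9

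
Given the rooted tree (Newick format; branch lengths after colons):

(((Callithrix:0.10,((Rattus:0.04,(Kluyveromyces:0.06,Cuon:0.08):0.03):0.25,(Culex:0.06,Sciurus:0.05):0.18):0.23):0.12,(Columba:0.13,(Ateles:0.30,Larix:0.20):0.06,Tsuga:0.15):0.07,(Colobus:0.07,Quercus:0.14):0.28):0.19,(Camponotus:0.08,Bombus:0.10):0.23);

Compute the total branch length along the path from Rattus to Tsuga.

0.86

The path runs Rattus → … → MRCA → … → Tsuga; the MRCA is the node subtending ((Callithrix,((Rattus,(Kluyveromyces,Cuon)),(Culex,Sciurus))),(Columba,(Ateles,Larix),Tsuga),(Colobus,Quercus)).
Branch lengths along that path: 0.04 + 0.25 + 0.23 + 0.12 + 0.07 + 0.15 = 0.86.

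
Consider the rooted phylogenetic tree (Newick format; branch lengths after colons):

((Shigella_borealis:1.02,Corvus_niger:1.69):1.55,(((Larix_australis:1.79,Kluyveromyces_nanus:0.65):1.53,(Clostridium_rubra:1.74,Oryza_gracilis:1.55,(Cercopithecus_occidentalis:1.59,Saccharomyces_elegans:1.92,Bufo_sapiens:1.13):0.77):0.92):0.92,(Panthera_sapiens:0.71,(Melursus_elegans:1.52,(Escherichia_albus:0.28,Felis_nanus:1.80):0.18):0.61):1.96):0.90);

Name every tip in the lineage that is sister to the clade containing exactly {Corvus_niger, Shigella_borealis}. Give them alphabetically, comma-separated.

The clade containing exactly {Corvus_niger, Shigella_borealis} attaches directly to the root of the tree.
The other lineage descending from that same node — the sister group — is (((Larix_australis,Kluyveromyces_nanus),(Clostridium_rubra,Oryza_gracilis,(Cercopithecus_occidentalis,Saccharomyces_elegans,Bufo_sapiens))),(Panthera_sapiens,(Melursus_elegans,(Escherichia_albus,Felis_nanus)))); its 11 tips in alphabetical order are the answer.

Bufo_sapiens, Cercopithecus_occidentalis, Clostridium_rubra, Escherichia_albus, Felis_nanus, Kluyveromyces_nanus, Larix_australis, Melursus_elegans, Oryza_gracilis, Panthera_sapiens, Saccharomyces_elegans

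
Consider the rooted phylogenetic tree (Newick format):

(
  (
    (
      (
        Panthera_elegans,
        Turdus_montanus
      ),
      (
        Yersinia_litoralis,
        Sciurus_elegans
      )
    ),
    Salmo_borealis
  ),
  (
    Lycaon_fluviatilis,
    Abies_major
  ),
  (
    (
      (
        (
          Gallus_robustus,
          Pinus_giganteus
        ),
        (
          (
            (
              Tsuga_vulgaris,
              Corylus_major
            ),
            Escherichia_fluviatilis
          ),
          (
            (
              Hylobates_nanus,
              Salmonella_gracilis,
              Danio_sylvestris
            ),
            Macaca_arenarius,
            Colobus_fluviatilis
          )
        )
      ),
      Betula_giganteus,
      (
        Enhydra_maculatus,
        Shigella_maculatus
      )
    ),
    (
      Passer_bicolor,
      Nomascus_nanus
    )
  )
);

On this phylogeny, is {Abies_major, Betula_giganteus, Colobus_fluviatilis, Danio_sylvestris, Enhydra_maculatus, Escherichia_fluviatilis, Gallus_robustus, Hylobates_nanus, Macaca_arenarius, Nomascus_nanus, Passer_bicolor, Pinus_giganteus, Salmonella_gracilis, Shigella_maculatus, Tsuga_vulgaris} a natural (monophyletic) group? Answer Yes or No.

The MRCA of the listed taxa is the root, so the smallest clade containing them is the whole tree.
That clade also contains Corylus_major, Lycaon_fluviatilis, Panthera_elegans, Salmo_borealis, Sciurus_elegans, Turdus_montanus, Yersinia_litoralis, which are not in the proposed group, so the group is not monophyletic.

No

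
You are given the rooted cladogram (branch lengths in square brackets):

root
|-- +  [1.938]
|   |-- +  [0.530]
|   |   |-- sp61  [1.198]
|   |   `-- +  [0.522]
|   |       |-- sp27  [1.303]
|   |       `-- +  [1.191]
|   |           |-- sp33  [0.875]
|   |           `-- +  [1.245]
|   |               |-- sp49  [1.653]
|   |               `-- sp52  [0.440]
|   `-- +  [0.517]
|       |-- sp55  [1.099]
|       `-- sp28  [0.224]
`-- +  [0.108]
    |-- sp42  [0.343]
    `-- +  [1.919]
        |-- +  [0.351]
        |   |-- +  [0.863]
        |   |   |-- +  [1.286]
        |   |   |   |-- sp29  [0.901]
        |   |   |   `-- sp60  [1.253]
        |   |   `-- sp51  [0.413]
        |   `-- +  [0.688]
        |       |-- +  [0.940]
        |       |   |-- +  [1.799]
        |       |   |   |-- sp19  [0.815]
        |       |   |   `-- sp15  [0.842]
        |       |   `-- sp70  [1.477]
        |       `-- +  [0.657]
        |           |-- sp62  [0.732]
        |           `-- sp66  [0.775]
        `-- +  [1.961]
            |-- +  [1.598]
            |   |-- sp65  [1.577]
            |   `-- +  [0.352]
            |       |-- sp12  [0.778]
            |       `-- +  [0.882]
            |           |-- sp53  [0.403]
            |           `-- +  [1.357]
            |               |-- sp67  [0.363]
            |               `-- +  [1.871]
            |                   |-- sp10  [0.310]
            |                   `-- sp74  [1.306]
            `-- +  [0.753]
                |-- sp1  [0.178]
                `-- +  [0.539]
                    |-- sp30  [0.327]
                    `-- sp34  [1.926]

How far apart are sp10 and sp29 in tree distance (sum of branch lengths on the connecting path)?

11.732

The path runs sp10 → … → MRCA → … → sp29; the MRCA is the node subtending ((((sp29,sp60),sp51),(((sp19,sp15),sp70),(sp62,sp66))),((sp65,(sp12,(sp53,(sp67,(sp10,sp74))))),(sp1,(sp30,sp34)))).
Branch lengths along that path: 0.310 + 1.871 + 1.357 + 0.882 + 0.352 + 1.598 + 1.961 + 0.351 + 0.863 + 1.286 + 0.901 = 11.732.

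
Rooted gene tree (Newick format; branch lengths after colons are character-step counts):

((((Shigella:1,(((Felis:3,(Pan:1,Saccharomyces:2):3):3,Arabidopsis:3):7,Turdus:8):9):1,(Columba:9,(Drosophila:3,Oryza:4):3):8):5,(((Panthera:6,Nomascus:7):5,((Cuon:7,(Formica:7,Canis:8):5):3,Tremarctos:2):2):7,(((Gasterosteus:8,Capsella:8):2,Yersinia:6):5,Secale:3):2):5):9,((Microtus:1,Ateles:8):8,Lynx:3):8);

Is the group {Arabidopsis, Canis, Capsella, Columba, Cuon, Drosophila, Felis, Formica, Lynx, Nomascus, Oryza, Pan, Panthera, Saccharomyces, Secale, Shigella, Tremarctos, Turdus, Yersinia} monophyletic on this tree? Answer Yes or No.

No

The MRCA of the listed taxa is the root, so the smallest clade containing them is the whole tree.
That clade also contains Ateles, Gasterosteus, Microtus, which are not in the proposed group, so the group is not monophyletic.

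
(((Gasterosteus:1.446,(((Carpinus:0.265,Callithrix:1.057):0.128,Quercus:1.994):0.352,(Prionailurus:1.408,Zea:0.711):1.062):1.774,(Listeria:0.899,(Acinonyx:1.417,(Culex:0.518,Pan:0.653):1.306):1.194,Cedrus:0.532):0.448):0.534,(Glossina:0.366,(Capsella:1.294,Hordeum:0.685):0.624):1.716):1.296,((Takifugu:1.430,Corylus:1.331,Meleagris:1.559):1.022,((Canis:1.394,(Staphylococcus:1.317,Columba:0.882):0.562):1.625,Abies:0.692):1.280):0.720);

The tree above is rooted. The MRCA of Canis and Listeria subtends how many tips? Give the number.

The MRCA of Canis and Listeria is the root, so the clade is the entire tree.
That clade contains 21 terminal taxa: Abies, Acinonyx, Callithrix, Canis, Capsella, Carpinus, Cedrus, Columba, Corylus, Culex, Gasterosteus, Glossina, Hordeum, Listeria, Meleagris, Pan, Prionailurus, Quercus, Staphylococcus, Takifugu, Zea.

21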